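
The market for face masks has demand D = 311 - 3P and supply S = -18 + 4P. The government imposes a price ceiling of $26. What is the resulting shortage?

Shortage = 147

Equilibrium price would be P* = 47, so the ceiling at 26 binds.
At P = 26: D = 311 − 3(26) = 233, S = -18 + 4(26) = 86.
Shortage = 233 − 86 = 147.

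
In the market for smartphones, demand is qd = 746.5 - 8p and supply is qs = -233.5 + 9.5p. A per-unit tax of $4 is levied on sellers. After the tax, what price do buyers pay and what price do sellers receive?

Buyers pay 2036/35, sellers receive 1896/35

Pre-tax equilibrium: p* = 56, q* = 298.5.
Tax on sellers shifts supply to qs = -233.5 + 9.5(p − 4) = -271.5 + 9.5p.
746.5 - 8p = -271.5 + 9.5p gives buyer price pb = 2036/35; sellers receive ps = 2036/35 − 4 = 1896/35.
New quantity: q = 746.5 − 8(2036/35) = 19679/70.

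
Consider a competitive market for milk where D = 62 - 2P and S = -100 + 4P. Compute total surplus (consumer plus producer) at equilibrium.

Total surplus = 24

Equilibrium: 62 - 2P = -100 + 4P gives P* = 27, Q* = 8.
Demand choke price: P = 31; supply starts at P = 25.
CS = ½(31 − 27)(8) = 16; PS = ½(27 − 25)(8) = 8.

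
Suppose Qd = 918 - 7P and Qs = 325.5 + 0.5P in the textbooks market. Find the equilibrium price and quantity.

Set Qd = Qs: 918 - 7P = 325.5 + 0.5P.
592.5 = 7.5P, so P* = 79.
Q* = 918 − 7(79) = 365.

P* = 79, Q* = 365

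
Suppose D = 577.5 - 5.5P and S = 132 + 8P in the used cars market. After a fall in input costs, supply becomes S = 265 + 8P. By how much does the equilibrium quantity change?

Original equilibrium: P* = 33, Q* = 396.
New equilibrium: 577.5 - 5.5P = 265 + 8P, so 312.5 = 13.5P and P' = 625/27; Q' = 577.5 − 5.5(625/27) = 12155/27.
Change in quantity: 12155/27 − 396 = 1463/27.

ΔQ = 1463/27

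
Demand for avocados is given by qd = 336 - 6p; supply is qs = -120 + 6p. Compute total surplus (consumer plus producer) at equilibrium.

Equilibrium: 336 - 6p = -120 + 6p gives p* = 38, q* = 108.
Demand choke price: p = 56; supply starts at p = 20.
CS = ½(56 − 38)(108) = 972; PS = ½(38 − 20)(108) = 972.

Total surplus = 1944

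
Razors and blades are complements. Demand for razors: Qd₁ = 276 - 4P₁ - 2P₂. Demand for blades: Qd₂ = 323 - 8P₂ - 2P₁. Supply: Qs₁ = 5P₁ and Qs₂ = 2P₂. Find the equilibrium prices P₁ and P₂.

Market 1: 276 - 4P₁ - 2P₂ = 5P₁ → 9P₁ + 2P₂ = 276.
Market 2: 10P₂ + 2P₁ = 323.
Eliminating P₂: 10×(1) − 2×(2) gives 86P₁ = 2114, so P₁ = 1057/43.
Back-substitute into (2): P₂ = (323 − 2×1057/43) / 10 = 2355/86.

P₁ = 1057/43, P₂ = 2355/86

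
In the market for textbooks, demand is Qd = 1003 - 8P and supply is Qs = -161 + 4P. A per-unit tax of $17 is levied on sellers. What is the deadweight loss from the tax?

Deadweight loss = 1156/3

Pre-tax equilibrium: P* = 97, Q* = 227.
Tax on sellers shifts supply to Qs = -161 + 4(P − 17) = -229 + 4P.
1003 - 8P = -229 + 4P gives buyer price Pb = 308/3; sellers receive Ps = 308/3 − 17 = 257/3.
New quantity: Q = 1003 − 8(308/3) = 545/3.
DWL = ½ × 17 × (227 − 545/3) = 1156/3.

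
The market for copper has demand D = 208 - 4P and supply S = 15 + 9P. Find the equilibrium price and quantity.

Set D = S: 208 - 4P = 15 + 9P.
193 = 13P, so P* = 193/13.
Q* = 208 − 4(193/13) = 1932/13.

P* = 193/13, Q* = 1932/13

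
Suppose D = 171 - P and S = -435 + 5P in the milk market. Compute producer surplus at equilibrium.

Equilibrium: 171 - P = -435 + 5P gives P* = 101, Q* = 70.
Supply starts at P = 87 (where S = 0).
PS = ½(101 − 87)(70) = 490.

Producer surplus = 490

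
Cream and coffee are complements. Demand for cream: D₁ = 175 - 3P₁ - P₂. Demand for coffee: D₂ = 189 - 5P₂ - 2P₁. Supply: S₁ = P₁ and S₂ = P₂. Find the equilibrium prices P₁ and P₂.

P₁ = 861/22, P₂ = 203/11

Market 1: 175 - 3P₁ - P₂ = P₁ → 4P₁ + P₂ = 175.
Market 2: 6P₂ + 2P₁ = 189.
Eliminating P₂: 6×(1) − 1×(2) gives 22P₁ = 861, so P₁ = 861/22.
Back-substitute into (2): P₂ = (189 − 2×861/22) / 6 = 203/11.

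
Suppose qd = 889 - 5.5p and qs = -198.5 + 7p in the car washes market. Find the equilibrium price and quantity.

Set qd = qs: 889 - 5.5p = -198.5 + 7p.
1087.5 = 12.5p, so p* = 87.
q* = 889 − 5.5(87) = 410.5.

p* = 87, q* = 410.5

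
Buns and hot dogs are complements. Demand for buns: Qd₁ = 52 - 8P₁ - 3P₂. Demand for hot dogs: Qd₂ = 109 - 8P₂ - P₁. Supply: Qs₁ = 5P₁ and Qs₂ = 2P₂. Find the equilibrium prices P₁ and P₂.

Market 1: 52 - 8P₁ - 3P₂ = 5P₁ → 13P₁ + 3P₂ = 52.
Market 2: 10P₂ + P₁ = 109.
Eliminating P₂: 10×(1) − 3×(2) gives 127P₁ = 193, so P₁ = 193/127.
Back-substitute into (2): P₂ = (109 − 1×193/127) / 10 = 1365/127.

P₁ = 193/127, P₂ = 1365/127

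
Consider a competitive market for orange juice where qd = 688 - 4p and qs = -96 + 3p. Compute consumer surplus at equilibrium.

Consumer surplus = 7200

Equilibrium: 688 - 4p = -96 + 3p gives p* = 112, q* = 240.
Demand choke price (qd = 0): p = 172.
CS = ½(172 − 112)(240) = 7200.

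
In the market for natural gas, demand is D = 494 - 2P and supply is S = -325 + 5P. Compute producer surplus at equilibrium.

Equilibrium: 494 - 2P = -325 + 5P gives P* = 117, Q* = 260.
Supply starts at P = 65 (where S = 0).
PS = ½(117 − 65)(260) = 6760.

Producer surplus = 6760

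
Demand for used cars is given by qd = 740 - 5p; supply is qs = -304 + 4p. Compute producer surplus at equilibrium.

Equilibrium: 740 - 5p = -304 + 4p gives p* = 116, q* = 160.
Supply starts at p = 76 (where qs = 0).
PS = ½(116 − 76)(160) = 3200.

Producer surplus = 3200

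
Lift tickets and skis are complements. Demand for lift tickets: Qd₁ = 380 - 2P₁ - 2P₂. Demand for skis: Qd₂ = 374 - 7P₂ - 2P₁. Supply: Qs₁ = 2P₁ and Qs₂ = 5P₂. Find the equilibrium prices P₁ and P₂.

Market 1: 380 - 2P₁ - 2P₂ = 2P₁ → 4P₁ + 2P₂ = 380.
Market 2: 12P₂ + 2P₁ = 374.
Eliminating P₂: 12×(1) − 2×(2) gives 44P₁ = 3812, so P₁ = 953/11.
Back-substitute into (2): P₂ = (374 − 2×953/11) / 12 = 184/11.

P₁ = 953/11, P₂ = 184/11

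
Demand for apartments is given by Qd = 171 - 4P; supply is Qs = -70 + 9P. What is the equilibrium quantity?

Q* = 1259/13

Set Qd = Qs: 171 - 4P = -70 + 9P.
241 = 13P, so P* = 241/13.
Q* = 171 − 4(241/13) = 1259/13.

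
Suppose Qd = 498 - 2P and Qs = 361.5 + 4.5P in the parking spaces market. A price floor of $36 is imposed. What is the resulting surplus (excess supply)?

Equilibrium price would be P* = 21, so the floor at 36 binds.
At P = 36: Qd = 426, Qs = 523.5.
Surplus = 523.5 − 426 = 97.5.

Surplus = 97.5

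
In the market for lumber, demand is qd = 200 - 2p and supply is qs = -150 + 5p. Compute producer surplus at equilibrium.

Producer surplus = 1000

Equilibrium: 200 - 2p = -150 + 5p gives p* = 50, q* = 100.
Supply starts at p = 30 (where qs = 0).
PS = ½(50 − 30)(100) = 1000.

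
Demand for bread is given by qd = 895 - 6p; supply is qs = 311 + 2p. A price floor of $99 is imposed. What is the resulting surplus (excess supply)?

Surplus = 208

Equilibrium price would be p* = 73, so the floor at 99 binds.
At p = 99: qd = 301, qs = 509.
Surplus = 509 − 301 = 208.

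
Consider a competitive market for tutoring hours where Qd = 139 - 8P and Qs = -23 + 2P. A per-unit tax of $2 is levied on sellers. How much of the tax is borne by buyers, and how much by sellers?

Buyers bear $0.4, sellers bear $1.6

Pre-tax equilibrium: P* = 16.2, Q* = 9.4.
Tax on sellers shifts supply to Qs = -23 + 2(P − 2) = -27 + 2P.
139 - 8P = -27 + 2P gives buyer price Pb = 16.6; sellers receive Ps = 16.6 − 2 = 14.6.
New quantity: Q = 139 − 8(16.6) = 6.2.
Buyer burden = 16.6 − 16.2 = 0.4; seller burden = 16.2 − 14.6 = 1.6.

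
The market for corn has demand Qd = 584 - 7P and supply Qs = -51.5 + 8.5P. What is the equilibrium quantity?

Set Qd = Qs: 584 - 7P = -51.5 + 8.5P.
635.5 = 15.5P, so P* = 41.
Q* = 584 − 7(41) = 297.

Q* = 297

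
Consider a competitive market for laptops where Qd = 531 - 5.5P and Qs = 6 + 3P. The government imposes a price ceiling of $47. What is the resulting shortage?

Shortage = 125.5

Equilibrium price would be P* = 1050/17, so the ceiling at 47 binds.
At P = 47: Qd = 531 − 5.5(47) = 272.5, Qs = 6 + 3(47) = 147.
Shortage = 272.5 − 147 = 125.5.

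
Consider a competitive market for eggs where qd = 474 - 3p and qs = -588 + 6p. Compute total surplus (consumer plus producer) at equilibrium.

Total surplus = 3600

Equilibrium: 474 - 3p = -588 + 6p gives p* = 118, q* = 120.
Demand choke price: p = 158; supply starts at p = 98.
CS = ½(158 − 118)(120) = 2400; PS = ½(118 − 98)(120) = 1200.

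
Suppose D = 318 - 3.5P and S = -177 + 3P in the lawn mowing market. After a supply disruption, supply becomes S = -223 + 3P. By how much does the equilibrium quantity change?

ΔQ = -322/13

Original equilibrium: P* = 990/13, Q* = 669/13.
New equilibrium: 318 - 3.5P = -223 + 3P, so 541 = 6.5P and P' = 1082/13; Q' = 318 − 3.5(1082/13) = 347/13.
Change in quantity: 347/13 − 669/13 = -322/13.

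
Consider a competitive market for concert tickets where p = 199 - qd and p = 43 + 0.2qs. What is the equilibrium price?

p* = 69

Set the two price expressions equal: 199 - q = 43 + 0.2q.
156 = 1.2q, so q* = 130.
p* = 199 − (1)(130) = 69.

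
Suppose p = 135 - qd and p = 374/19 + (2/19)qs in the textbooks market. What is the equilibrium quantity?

q* = 313/3

Set the two price expressions equal: 135 - q = 374/19 + (2/19)q.
2191/19 = (21/19)q, so q* = 313/3.
p* = 135 − (1)(313/3) = 92/3.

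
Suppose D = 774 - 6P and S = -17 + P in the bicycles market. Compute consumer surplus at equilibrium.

Consumer surplus = 768

Equilibrium: 774 - 6P = -17 + P gives P* = 113, Q* = 96.
Demand choke price (D = 0): P = 129.
CS = ½(129 − 113)(96) = 768.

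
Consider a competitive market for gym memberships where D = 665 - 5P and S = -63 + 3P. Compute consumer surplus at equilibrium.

Consumer surplus = 4410

Equilibrium: 665 - 5P = -63 + 3P gives P* = 91, Q* = 210.
Demand choke price (D = 0): P = 133.
CS = ½(133 − 91)(210) = 4410.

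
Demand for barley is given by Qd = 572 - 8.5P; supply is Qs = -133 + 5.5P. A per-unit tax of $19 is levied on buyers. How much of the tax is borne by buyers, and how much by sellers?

Buyers bear 209/28, sellers bear 323/28

Pre-tax equilibrium: P* = 705/14, Q* = 4031/28.
Tax on buyers shifts demand to Qd = 572 − 8.5(P + 19) = 410.5 - 8.5P.
410.5 - 8.5P = -133 + 5.5P gives seller price Ps = 1087/28; buyers pay Pb = 1087/28 + 19 = 1619/28.
New quantity: Q = 572 − 8.5(1619/28) = 4509/56.
Buyer burden = 1619/28 − 705/14 = 209/28; seller burden = 705/14 − 1087/28 = 323/28.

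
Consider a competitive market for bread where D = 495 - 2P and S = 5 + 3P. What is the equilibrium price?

P* = 98

Set D = S: 495 - 2P = 5 + 3P.
490 = 5P, so P* = 98.
Q* = 495 − 2(98) = 299.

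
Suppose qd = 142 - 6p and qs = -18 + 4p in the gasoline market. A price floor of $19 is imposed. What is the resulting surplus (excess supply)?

Surplus = 30

Equilibrium price would be p* = 16, so the floor at 19 binds.
At p = 19: qd = 28, qs = 58.
Surplus = 58 − 28 = 30.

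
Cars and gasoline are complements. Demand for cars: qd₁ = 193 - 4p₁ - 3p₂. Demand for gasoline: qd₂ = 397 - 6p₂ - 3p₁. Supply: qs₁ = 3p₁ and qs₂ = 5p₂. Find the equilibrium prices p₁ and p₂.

Market 1: 193 - 4p₁ - 3p₂ = 3p₁ → 7p₁ + 3p₂ = 193.
Market 2: 11p₂ + 3p₁ = 397.
Eliminating p₂: 11×(1) − 3×(2) gives 68p₁ = 932, so p₁ = 233/17.
Back-substitute into (2): p₂ = (397 − 3×233/17) / 11 = 550/17.

p₁ = 233/17, p₂ = 550/17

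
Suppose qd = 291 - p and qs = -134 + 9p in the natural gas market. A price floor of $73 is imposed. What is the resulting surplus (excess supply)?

Surplus = 305

Equilibrium price would be p* = 42.5, so the floor at 73 binds.
At p = 73: qd = 218, qs = 523.
Surplus = 523 − 218 = 305.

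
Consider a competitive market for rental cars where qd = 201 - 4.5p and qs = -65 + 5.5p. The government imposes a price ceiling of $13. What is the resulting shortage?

Equilibrium price would be p* = 26.6, so the ceiling at 13 binds.
At p = 13: qd = 201 − 4.5(13) = 142.5, qs = -65 + 5.5(13) = 6.5.
Shortage = 142.5 − 6.5 = 136.

Shortage = 136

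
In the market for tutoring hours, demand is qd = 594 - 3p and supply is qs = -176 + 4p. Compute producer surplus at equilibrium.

Producer surplus = 8712

Equilibrium: 594 - 3p = -176 + 4p gives p* = 110, q* = 264.
Supply starts at p = 44 (where qs = 0).
PS = ½(110 − 44)(264) = 8712.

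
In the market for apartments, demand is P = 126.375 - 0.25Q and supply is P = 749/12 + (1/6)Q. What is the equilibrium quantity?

Q* = 153.5

Set the two price expressions equal: 126.375 - 0.25Q = 749/12 + (1/6)Q.
1535/24 = (5/12)Q, so Q* = 153.5.
P* = 126.375 − (0.25)(153.5) = 88.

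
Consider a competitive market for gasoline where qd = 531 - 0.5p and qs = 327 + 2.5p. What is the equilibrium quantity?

q* = 497

Set qd = qs: 531 - 0.5p = 327 + 2.5p.
204 = 3p, so p* = 68.
q* = 531 − 0.5(68) = 497.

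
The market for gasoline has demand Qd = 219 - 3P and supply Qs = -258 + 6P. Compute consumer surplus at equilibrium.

Equilibrium: 219 - 3P = -258 + 6P gives P* = 53, Q* = 60.
Demand choke price (Qd = 0): P = 73.
CS = ½(73 − 53)(60) = 600.

Consumer surplus = 600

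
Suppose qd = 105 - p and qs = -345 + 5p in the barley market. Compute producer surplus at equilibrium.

Producer surplus = 90

Equilibrium: 105 - p = -345 + 5p gives p* = 75, q* = 30.
Supply starts at p = 69 (where qs = 0).
PS = ½(75 − 69)(30) = 90.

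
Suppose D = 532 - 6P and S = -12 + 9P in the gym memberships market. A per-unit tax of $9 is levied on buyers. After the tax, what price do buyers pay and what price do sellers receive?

Buyers pay 125/3, sellers receive 98/3

Pre-tax equilibrium: P* = 544/15, Q* = 314.4.
Tax on buyers shifts demand to D = 532 − 6(P + 9) = 478 - 6P.
478 - 6P = -12 + 9P gives seller price Ps = 98/3; buyers pay Pb = 98/3 + 9 = 125/3.
New quantity: Q = 532 − 6(125/3) = 282.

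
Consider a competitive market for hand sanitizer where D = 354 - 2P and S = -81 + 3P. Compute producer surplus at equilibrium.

Equilibrium: 354 - 2P = -81 + 3P gives P* = 87, Q* = 180.
Supply starts at P = 27 (where S = 0).
PS = ½(87 − 27)(180) = 5400.

Producer surplus = 5400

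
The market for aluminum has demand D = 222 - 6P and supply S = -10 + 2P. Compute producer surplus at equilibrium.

Producer surplus = 576

Equilibrium: 222 - 6P = -10 + 2P gives P* = 29, Q* = 48.
Supply starts at P = 5 (where S = 0).
PS = ½(29 − 5)(48) = 576.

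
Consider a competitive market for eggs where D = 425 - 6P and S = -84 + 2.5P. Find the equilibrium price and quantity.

Set D = S: 425 - 6P = -84 + 2.5P.
509 = 8.5P, so P* = 1018/17.
Q* = 425 − 6(1018/17) = 1117/17.

P* = 1018/17, Q* = 1117/17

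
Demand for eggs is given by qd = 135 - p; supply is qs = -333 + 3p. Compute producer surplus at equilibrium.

Producer surplus = 54

Equilibrium: 135 - p = -333 + 3p gives p* = 117, q* = 18.
Supply starts at p = 111 (where qs = 0).
PS = ½(117 − 111)(18) = 54.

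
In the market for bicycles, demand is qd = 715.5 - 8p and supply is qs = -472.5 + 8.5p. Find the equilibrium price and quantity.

p* = 72, q* = 139.5

Set qd = qs: 715.5 - 8p = -472.5 + 8.5p.
1188 = 16.5p, so p* = 72.
q* = 715.5 − 8(72) = 139.5.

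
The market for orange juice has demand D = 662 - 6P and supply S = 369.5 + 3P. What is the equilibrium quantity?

Set D = S: 662 - 6P = 369.5 + 3P.
292.5 = 9P, so P* = 32.5.
Q* = 662 − 6(32.5) = 467.

Q* = 467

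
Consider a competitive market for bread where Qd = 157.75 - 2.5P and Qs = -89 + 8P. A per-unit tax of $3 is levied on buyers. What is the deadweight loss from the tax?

Deadweight loss = 60/7

Pre-tax equilibrium: P* = 23.5, Q* = 99.
Tax on buyers shifts demand to Qd = 157.75 − 2.5(P + 3) = 150.25 - 2.5P.
150.25 - 2.5P = -89 + 8P gives seller price Ps = 319/14; buyers pay Pb = 319/14 + 3 = 361/14.
New quantity: Q = 157.75 − 2.5(361/14) = 653/7.
DWL = ½ × 3 × (99 − 653/7) = 60/7.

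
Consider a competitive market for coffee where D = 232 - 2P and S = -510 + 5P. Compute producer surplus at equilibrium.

Equilibrium: 232 - 2P = -510 + 5P gives P* = 106, Q* = 20.
Supply starts at P = 102 (where S = 0).
PS = ½(106 − 102)(20) = 40.

Producer surplus = 40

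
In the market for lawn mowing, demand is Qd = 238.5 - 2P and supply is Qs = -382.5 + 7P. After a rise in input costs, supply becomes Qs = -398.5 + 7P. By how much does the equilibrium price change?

ΔP = 16/9

Original equilibrium: P* = 69, Q* = 100.5.
New equilibrium: 238.5 - 2P = -398.5 + 7P, so 637 = 9P and P' = 637/9; Q' = 238.5 − 2(637/9) = 1745/18.
Change in price: 637/9 − 69 = 16/9.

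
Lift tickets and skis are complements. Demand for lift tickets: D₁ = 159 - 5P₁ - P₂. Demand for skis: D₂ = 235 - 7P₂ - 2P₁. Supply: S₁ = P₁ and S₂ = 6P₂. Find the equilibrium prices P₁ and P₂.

P₁ = 458/19, P₂ = 273/19

Market 1: 159 - 5P₁ - P₂ = P₁ → 6P₁ + P₂ = 159.
Market 2: 13P₂ + 2P₁ = 235.
Eliminating P₂: 13×(1) − 1×(2) gives 76P₁ = 1832, so P₁ = 458/19.
Back-substitute into (2): P₂ = (235 − 2×458/19) / 13 = 273/19.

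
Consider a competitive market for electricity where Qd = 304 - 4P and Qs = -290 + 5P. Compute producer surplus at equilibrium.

Producer surplus = 160

Equilibrium: 304 - 4P = -290 + 5P gives P* = 66, Q* = 40.
Supply starts at P = 58 (where Qs = 0).
PS = ½(66 − 58)(40) = 160.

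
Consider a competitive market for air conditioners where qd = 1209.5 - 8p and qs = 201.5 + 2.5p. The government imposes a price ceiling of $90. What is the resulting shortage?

Equilibrium price would be p* = 96, so the ceiling at 90 binds.
At p = 90: qd = 1209.5 − 8(90) = 489.5, qs = 201.5 + 2.5(90) = 426.5.
Shortage = 489.5 − 426.5 = 63.

Shortage = 63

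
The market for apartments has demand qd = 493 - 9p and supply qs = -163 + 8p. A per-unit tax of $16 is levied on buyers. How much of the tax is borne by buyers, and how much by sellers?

Buyers bear 128/17, sellers bear 144/17

Pre-tax equilibrium: p* = 656/17, q* = 2477/17.
Tax on buyers shifts demand to qd = 493 − 9(p + 16) = 349 - 9p.
349 - 9p = -163 + 8p gives seller price ps = 512/17; buyers pay pb = 512/17 + 16 = 784/17.
New quantity: q = 493 − 9(784/17) = 1325/17.
Buyer burden = 784/17 − 656/17 = 128/17; seller burden = 656/17 − 512/17 = 144/17.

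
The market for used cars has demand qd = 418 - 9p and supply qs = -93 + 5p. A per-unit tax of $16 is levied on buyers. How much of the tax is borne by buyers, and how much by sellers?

Pre-tax equilibrium: p* = 36.5, q* = 89.5.
Tax on buyers shifts demand to qd = 418 − 9(p + 16) = 274 - 9p.
274 - 9p = -93 + 5p gives seller price ps = 367/14; buyers pay pb = 367/14 + 16 = 591/14.
New quantity: q = 418 − 9(591/14) = 533/14.
Buyer burden = 591/14 − 36.5 = 40/7; seller burden = 36.5 − 367/14 = 72/7.

Buyers bear 40/7, sellers bear 72/7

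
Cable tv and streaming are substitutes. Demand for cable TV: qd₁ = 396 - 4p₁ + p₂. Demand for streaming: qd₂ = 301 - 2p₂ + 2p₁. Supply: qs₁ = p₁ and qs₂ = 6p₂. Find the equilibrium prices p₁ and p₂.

Market 1: 396 - 4p₁ + p₂ = p₁ → 5p₁ - p₂ = 396.
Market 2: 8p₂ - 2p₁ = 301.
Eliminating p₂: 8×(1) + 1×(2) gives 38p₁ = 3469, so p₁ = 3469/38.
Back-substitute into (2): p₂ = (301 + 2×3469/38) / 8 = 2297/38.

p₁ = 3469/38, p₂ = 2297/38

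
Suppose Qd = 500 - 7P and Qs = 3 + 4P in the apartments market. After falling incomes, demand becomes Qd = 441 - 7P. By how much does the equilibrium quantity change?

ΔQ = -236/11

Original equilibrium: P* = 497/11, Q* = 2021/11.
New equilibrium: 441 - 7P = 3 + 4P, so 438 = 11P and P' = 438/11; Q' = 441 − 7(438/11) = 1785/11.
Change in quantity: 1785/11 − 2021/11 = -236/11.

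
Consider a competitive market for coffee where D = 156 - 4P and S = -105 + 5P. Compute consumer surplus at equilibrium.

Consumer surplus = 200

Equilibrium: 156 - 4P = -105 + 5P gives P* = 29, Q* = 40.
Demand choke price (D = 0): P = 39.
CS = ½(39 − 29)(40) = 200.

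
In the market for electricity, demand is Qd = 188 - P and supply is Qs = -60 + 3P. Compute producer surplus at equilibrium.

Equilibrium: 188 - P = -60 + 3P gives P* = 62, Q* = 126.
Supply starts at P = 20 (where Qs = 0).
PS = ½(62 − 20)(126) = 2646.

Producer surplus = 2646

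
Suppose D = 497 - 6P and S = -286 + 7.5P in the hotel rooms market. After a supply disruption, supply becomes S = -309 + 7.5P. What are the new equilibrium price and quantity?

P' = 1612/27, Q' = 1249/9

Original equilibrium: P* = 58, Q* = 149.
New equilibrium: 497 - 6P = -309 + 7.5P, so 806 = 13.5P and P' = 1612/27; Q' = 497 − 6(1612/27) = 1249/9.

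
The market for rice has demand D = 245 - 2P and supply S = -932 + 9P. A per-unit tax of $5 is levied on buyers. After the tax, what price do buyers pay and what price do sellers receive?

Pre-tax equilibrium: P* = 107, Q* = 31.
Tax on buyers shifts demand to D = 245 − 2(P + 5) = 235 - 2P.
235 - 2P = -932 + 9P gives seller price Ps = 1167/11; buyers pay Pb = 1167/11 + 5 = 1222/11.
New quantity: Q = 245 − 2(1222/11) = 251/11.

Buyers pay 1222/11, sellers receive 1167/11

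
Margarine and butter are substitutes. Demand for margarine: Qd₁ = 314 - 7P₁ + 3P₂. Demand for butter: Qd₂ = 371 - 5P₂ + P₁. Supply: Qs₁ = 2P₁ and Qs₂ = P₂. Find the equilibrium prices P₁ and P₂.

P₁ = 999/17, P₂ = 3653/51

Market 1: 314 - 7P₁ + 3P₂ = 2P₁ → 9P₁ - 3P₂ = 314.
Market 2: 6P₂ - P₁ = 371.
Eliminating P₂: 6×(1) + 3×(2) gives 51P₁ = 2997, so P₁ = 999/17.
Back-substitute into (2): P₂ = (371 + 1×999/17) / 6 = 3653/51.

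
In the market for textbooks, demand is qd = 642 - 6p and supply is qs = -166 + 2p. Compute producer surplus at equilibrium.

Equilibrium: 642 - 6p = -166 + 2p gives p* = 101, q* = 36.
Supply starts at p = 83 (where qs = 0).
PS = ½(101 − 83)(36) = 324.

Producer surplus = 324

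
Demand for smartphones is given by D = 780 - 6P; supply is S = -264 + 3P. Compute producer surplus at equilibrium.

Producer surplus = 1176

Equilibrium: 780 - 6P = -264 + 3P gives P* = 116, Q* = 84.
Supply starts at P = 88 (where S = 0).
PS = ½(116 − 88)(84) = 1176.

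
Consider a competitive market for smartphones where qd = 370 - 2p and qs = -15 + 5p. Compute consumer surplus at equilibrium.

Equilibrium: 370 - 2p = -15 + 5p gives p* = 55, q* = 260.
Demand choke price (qd = 0): p = 185.
CS = ½(185 − 55)(260) = 16900.

Consumer surplus = 16900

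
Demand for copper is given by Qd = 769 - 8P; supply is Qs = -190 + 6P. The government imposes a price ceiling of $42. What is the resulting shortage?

Equilibrium price would be P* = 68.5, so the ceiling at 42 binds.
At P = 42: Qd = 769 − 8(42) = 433, Qs = -190 + 6(42) = 62.
Shortage = 433 − 62 = 371.

Shortage = 371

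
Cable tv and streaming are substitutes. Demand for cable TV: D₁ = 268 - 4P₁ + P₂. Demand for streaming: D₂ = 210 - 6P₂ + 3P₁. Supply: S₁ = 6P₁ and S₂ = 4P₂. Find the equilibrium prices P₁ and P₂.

Market 1: 268 - 4P₁ + P₂ = 6P₁ → 10P₁ - P₂ = 268.
Market 2: 10P₂ - 3P₁ = 210.
Eliminating P₂: 10×(1) + 1×(2) gives 97P₁ = 2890, so P₁ = 2890/97.
Back-substitute into (2): P₂ = (210 + 3×2890/97) / 10 = 2904/97.

P₁ = 2890/97, P₂ = 2904/97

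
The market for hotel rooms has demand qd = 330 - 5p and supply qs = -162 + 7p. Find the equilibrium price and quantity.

p* = 41, q* = 125

Set qd = qs: 330 - 5p = -162 + 7p.
492 = 12p, so p* = 41.
q* = 330 − 5(41) = 125.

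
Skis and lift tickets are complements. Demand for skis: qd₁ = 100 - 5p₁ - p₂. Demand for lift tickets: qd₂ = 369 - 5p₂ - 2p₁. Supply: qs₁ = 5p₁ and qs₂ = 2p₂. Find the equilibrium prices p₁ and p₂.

Market 1: 100 - 5p₁ - p₂ = 5p₁ → 10p₁ + p₂ = 100.
Market 2: 7p₂ + 2p₁ = 369.
Eliminating p₂: 7×(1) − 1×(2) gives 68p₁ = 331, so p₁ = 331/68.
Back-substitute into (2): p₂ = (369 − 2×331/68) / 7 = 1745/34.

p₁ = 331/68, p₂ = 1745/34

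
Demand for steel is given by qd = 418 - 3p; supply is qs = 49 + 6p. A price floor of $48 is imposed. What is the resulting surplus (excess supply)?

Equilibrium price would be p* = 41, so the floor at 48 binds.
At p = 48: qd = 274, qs = 337.
Surplus = 337 − 274 = 63.

Surplus = 63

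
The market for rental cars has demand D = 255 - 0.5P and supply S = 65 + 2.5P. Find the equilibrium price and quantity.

Set D = S: 255 - 0.5P = 65 + 2.5P.
190 = 3P, so P* = 190/3.
Q* = 255 − 0.5(190/3) = 670/3.

P* = 190/3, Q* = 670/3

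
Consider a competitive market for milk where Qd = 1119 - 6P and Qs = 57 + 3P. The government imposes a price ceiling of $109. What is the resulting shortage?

Equilibrium price would be P* = 118, so the ceiling at 109 binds.
At P = 109: Qd = 1119 − 6(109) = 465, Qs = 57 + 3(109) = 384.
Shortage = 465 − 384 = 81.

Shortage = 81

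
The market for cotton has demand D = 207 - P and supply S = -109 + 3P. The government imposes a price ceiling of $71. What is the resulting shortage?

Equilibrium price would be P* = 79, so the ceiling at 71 binds.
At P = 71: D = 207 − 1(71) = 136, S = -109 + 3(71) = 104.
Shortage = 136 − 104 = 32.

Shortage = 32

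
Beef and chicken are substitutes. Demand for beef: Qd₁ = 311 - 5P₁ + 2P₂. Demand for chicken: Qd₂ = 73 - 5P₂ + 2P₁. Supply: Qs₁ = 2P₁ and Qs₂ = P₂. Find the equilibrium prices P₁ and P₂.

P₁ = 1006/19, P₂ = 1133/38

Market 1: 311 - 5P₁ + 2P₂ = 2P₁ → 7P₁ - 2P₂ = 311.
Market 2: 6P₂ - 2P₁ = 73.
Eliminating P₂: 6×(1) + 2×(2) gives 38P₁ = 2012, so P₁ = 1006/19.
Back-substitute into (2): P₂ = (73 + 2×1006/19) / 6 = 1133/38.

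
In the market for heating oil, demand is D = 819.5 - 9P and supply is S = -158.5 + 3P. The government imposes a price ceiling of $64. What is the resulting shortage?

Equilibrium price would be P* = 81.5, so the ceiling at 64 binds.
At P = 64: D = 819.5 − 9(64) = 243.5, S = -158.5 + 3(64) = 33.5.
Shortage = 243.5 − 33.5 = 210.

Shortage = 210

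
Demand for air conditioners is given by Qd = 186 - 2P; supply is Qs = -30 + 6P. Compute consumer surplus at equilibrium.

Equilibrium: 186 - 2P = -30 + 6P gives P* = 27, Q* = 132.
Demand choke price (Qd = 0): P = 93.
CS = ½(93 − 27)(132) = 4356.

Consumer surplus = 4356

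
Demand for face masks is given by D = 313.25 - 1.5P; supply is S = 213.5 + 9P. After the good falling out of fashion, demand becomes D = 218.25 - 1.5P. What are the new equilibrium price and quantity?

Original equilibrium: P* = 9.5, Q* = 299.
New equilibrium: 218.25 - 1.5P = 213.5 + 9P, so 4.75 = 10.5P and P' = 19/42; Q' = 218.25 − 1.5(19/42) = 1523/7.

P' = 19/42, Q' = 1523/7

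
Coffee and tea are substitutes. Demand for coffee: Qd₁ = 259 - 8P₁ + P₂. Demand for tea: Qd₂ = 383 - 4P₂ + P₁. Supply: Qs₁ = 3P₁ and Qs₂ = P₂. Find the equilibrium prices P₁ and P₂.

P₁ = 839/27, P₂ = 2236/27

Market 1: 259 - 8P₁ + P₂ = 3P₁ → 11P₁ - P₂ = 259.
Market 2: 5P₂ - P₁ = 383.
Eliminating P₂: 5×(1) + 1×(2) gives 54P₁ = 1678, so P₁ = 839/27.
Back-substitute into (2): P₂ = (383 + 1×839/27) / 5 = 2236/27.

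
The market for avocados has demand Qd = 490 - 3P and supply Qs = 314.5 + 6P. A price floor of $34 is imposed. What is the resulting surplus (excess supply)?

Surplus = 130.5

Equilibrium price would be P* = 19.5, so the floor at 34 binds.
At P = 34: Qd = 388, Qs = 518.5.
Surplus = 518.5 − 388 = 130.5.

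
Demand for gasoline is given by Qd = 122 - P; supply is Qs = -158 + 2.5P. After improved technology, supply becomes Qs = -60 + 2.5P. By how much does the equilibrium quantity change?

ΔQ = 28

Original equilibrium: P* = 80, Q* = 42.
New equilibrium: 122 - P = -60 + 2.5P, so 182 = 3.5P and P' = 52; Q' = 122 − 1(52) = 70.
Change in quantity: 70 − 42 = 28.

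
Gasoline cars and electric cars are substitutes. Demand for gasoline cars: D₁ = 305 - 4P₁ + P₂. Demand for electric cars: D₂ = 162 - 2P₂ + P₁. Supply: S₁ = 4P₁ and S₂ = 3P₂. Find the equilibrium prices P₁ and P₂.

P₁ = 1687/39, P₂ = 1601/39

Market 1: 305 - 4P₁ + P₂ = 4P₁ → 8P₁ - P₂ = 305.
Market 2: 5P₂ - P₁ = 162.
Eliminating P₂: 5×(1) + 1×(2) gives 39P₁ = 1687, so P₁ = 1687/39.
Back-substitute into (2): P₂ = (162 + 1×1687/39) / 5 = 1601/39.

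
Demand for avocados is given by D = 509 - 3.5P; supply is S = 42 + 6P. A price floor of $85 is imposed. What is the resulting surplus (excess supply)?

Equilibrium price would be P* = 934/19, so the floor at 85 binds.
At P = 85: D = 211.5, S = 552.
Surplus = 552 − 211.5 = 340.5.

Surplus = 340.5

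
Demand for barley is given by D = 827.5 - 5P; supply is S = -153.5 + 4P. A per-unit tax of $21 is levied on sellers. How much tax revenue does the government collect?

Pre-tax equilibrium: P* = 109, Q* = 282.5.
Tax on sellers shifts supply to S = -153.5 + 4(P − 21) = -237.5 + 4P.
827.5 - 5P = -237.5 + 4P gives buyer price Pb = 355/3; sellers receive Ps = 355/3 − 21 = 292/3.
New quantity: Q = 827.5 − 5(355/3) = 1415/6.
Revenue = 21 × 1415/6 = 4952.5.

Tax revenue = 4952.5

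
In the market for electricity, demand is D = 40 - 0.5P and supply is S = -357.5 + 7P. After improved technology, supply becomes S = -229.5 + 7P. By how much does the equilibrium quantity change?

ΔQ = 128/15

Original equilibrium: P* = 53, Q* = 13.5.
New equilibrium: 40 - 0.5P = -229.5 + 7P, so 269.5 = 7.5P and P' = 539/15; Q' = 40 − 0.5(539/15) = 661/30.
Change in quantity: 661/30 − 13.5 = 128/15.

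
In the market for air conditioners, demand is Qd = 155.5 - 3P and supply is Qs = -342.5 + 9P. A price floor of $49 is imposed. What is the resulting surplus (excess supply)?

Surplus = 90

Equilibrium price would be P* = 41.5, so the floor at 49 binds.
At P = 49: Qd = 8.5, Qs = 98.5.
Surplus = 98.5 − 8.5 = 90.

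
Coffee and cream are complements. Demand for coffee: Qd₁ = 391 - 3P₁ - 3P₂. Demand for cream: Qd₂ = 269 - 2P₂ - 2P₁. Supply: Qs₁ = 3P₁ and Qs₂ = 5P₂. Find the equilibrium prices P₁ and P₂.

P₁ = 965/18, P₂ = 208/9

Market 1: 391 - 3P₁ - 3P₂ = 3P₁ → 6P₁ + 3P₂ = 391.
Market 2: 7P₂ + 2P₁ = 269.
Eliminating P₂: 7×(1) − 3×(2) gives 36P₁ = 1930, so P₁ = 965/18.
Back-substitute into (2): P₂ = (269 − 2×965/18) / 7 = 208/9.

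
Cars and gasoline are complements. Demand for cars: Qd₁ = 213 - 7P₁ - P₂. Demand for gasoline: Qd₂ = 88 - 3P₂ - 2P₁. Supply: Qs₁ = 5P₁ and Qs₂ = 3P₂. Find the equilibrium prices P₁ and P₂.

P₁ = 17, P₂ = 9

Market 1: 213 - 7P₁ - P₂ = 5P₁ → 12P₁ + P₂ = 213.
Market 2: 6P₂ + 2P₁ = 88.
Eliminating P₂: 6×(1) − 1×(2) gives 70P₁ = 1190, so P₁ = 17.
Back-substitute into (2): P₂ = (88 − 2×17) / 6 = 9.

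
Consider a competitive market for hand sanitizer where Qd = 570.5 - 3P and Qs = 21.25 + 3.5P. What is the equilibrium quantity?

Set Qd = Qs: 570.5 - 3P = 21.25 + 3.5P.
549.25 = 6.5P, so P* = 84.5.
Q* = 570.5 − 3(84.5) = 317.

Q* = 317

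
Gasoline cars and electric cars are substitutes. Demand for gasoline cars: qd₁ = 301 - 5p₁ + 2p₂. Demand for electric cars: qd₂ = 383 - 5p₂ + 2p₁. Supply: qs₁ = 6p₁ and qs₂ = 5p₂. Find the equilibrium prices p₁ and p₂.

Market 1: 301 - 5p₁ + 2p₂ = 6p₁ → 11p₁ - 2p₂ = 301.
Market 2: 10p₂ - 2p₁ = 383.
Eliminating p₂: 10×(1) + 2×(2) gives 106p₁ = 3776, so p₁ = 1888/53.
Back-substitute into (2): p₂ = (383 + 2×1888/53) / 10 = 4815/106.

p₁ = 1888/53, p₂ = 4815/106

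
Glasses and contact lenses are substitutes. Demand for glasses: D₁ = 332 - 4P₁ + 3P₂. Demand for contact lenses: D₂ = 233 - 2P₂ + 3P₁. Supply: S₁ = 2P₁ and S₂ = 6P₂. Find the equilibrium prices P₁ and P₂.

Market 1: 332 - 4P₁ + 3P₂ = 2P₁ → 6P₁ - 3P₂ = 332.
Market 2: 8P₂ - 3P₁ = 233.
Eliminating P₂: 8×(1) + 3×(2) gives 39P₁ = 3355, so P₁ = 3355/39.
Back-substitute into (2): P₂ = (233 + 3×3355/39) / 8 = 798/13.

P₁ = 3355/39, P₂ = 798/13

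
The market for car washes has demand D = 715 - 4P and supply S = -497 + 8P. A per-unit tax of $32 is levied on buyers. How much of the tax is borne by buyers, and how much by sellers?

Pre-tax equilibrium: P* = 101, Q* = 311.
Tax on buyers shifts demand to D = 715 − 4(P + 32) = 587 - 4P.
587 - 4P = -497 + 8P gives seller price Ps = 271/3; buyers pay Pb = 271/3 + 32 = 367/3.
New quantity: Q = 715 − 4(367/3) = 677/3.
Buyer burden = 367/3 − 101 = 64/3; seller burden = 101 − 271/3 = 32/3.

Buyers bear 64/3, sellers bear 32/3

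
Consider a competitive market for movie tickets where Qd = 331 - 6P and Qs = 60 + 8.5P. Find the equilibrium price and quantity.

P* = 542/29, Q* = 6347/29

Set Qd = Qs: 331 - 6P = 60 + 8.5P.
271 = 14.5P, so P* = 542/29.
Q* = 331 − 6(542/29) = 6347/29.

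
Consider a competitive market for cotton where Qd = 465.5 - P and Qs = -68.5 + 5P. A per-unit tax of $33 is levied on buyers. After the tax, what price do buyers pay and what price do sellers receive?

Buyers pay $116.5, sellers receive $83.5

Pre-tax equilibrium: P* = 89, Q* = 376.5.
Tax on buyers shifts demand to Qd = 465.5 − 1(P + 33) = 432.5 - P.
432.5 - P = -68.5 + 5P gives seller price Ps = 83.5; buyers pay Pb = 83.5 + 33 = 116.5.
New quantity: Q = 465.5 − 1(116.5) = 349.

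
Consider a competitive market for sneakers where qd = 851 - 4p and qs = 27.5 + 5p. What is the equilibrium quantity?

q* = 485

Set qd = qs: 851 - 4p = 27.5 + 5p.
823.5 = 9p, so p* = 91.5.
q* = 851 − 4(91.5) = 485.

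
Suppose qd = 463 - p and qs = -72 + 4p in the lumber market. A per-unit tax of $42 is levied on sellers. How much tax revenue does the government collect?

Pre-tax equilibrium: p* = 107, q* = 356.
Tax on sellers shifts supply to qs = -72 + 4(p − 42) = -240 + 4p.
463 - p = -240 + 4p gives buyer price pb = 140.6; sellers receive ps = 140.6 − 42 = 98.6.
New quantity: q = 463 − 1(140.6) = 322.4.
Revenue = 42 × 322.4 = 13540.8.

Tax revenue = 13540.8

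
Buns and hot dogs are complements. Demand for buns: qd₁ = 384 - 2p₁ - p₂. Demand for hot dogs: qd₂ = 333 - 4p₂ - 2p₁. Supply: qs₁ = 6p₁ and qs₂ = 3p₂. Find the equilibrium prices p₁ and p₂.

Market 1: 384 - 2p₁ - p₂ = 6p₁ → 8p₁ + p₂ = 384.
Market 2: 7p₂ + 2p₁ = 333.
Eliminating p₂: 7×(1) − 1×(2) gives 54p₁ = 2355, so p₁ = 785/18.
Back-substitute into (2): p₂ = (333 − 2×785/18) / 7 = 316/9.

p₁ = 785/18, p₂ = 316/9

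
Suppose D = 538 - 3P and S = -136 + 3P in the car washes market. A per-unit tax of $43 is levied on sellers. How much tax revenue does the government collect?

Tax revenue = 5869.5

Pre-tax equilibrium: P* = 337/3, Q* = 201.
Tax on sellers shifts supply to S = -136 + 3(P − 43) = -265 + 3P.
538 - 3P = -265 + 3P gives buyer price Pb = 803/6; sellers receive Ps = 803/6 − 43 = 545/6.
New quantity: Q = 538 − 3(803/6) = 136.5.
Revenue = 43 × 136.5 = 5869.5.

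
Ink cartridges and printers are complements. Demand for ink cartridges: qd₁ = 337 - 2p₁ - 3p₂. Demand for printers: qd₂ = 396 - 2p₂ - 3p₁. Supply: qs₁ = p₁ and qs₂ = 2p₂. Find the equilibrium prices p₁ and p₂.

Market 1: 337 - 2p₁ - 3p₂ = p₁ → 3p₁ + 3p₂ = 337.
Market 2: 4p₂ + 3p₁ = 396.
Eliminating p₂: 4×(1) − 3×(2) gives 3p₁ = 160, so p₁ = 160/3.
Back-substitute into (2): p₂ = (396 − 3×160/3) / 4 = 59.

p₁ = 160/3, p₂ = 59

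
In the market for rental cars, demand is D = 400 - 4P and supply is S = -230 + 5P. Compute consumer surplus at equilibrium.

Equilibrium: 400 - 4P = -230 + 5P gives P* = 70, Q* = 120.
Demand choke price (D = 0): P = 100.
CS = ½(100 − 70)(120) = 1800.

Consumer surplus = 1800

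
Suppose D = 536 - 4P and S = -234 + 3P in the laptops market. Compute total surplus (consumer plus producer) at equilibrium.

Equilibrium: 536 - 4P = -234 + 3P gives P* = 110, Q* = 96.
Demand choke price: P = 134; supply starts at P = 78.
CS = ½(134 − 110)(96) = 1152; PS = ½(110 − 78)(96) = 1536.

Total surplus = 2688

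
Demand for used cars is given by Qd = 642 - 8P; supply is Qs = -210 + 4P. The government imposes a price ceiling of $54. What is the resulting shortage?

Equilibrium price would be P* = 71, so the ceiling at 54 binds.
At P = 54: Qd = 642 − 8(54) = 210, Qs = -210 + 4(54) = 6.
Shortage = 210 − 6 = 204.

Shortage = 204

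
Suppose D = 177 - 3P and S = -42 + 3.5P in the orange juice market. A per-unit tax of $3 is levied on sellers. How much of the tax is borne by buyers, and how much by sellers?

Pre-tax equilibrium: P* = 438/13, Q* = 987/13.
Tax on sellers shifts supply to S = -42 + 3.5(P − 3) = -52.5 + 3.5P.
177 - 3P = -52.5 + 3.5P gives buyer price Pb = 459/13; sellers receive Ps = 459/13 − 3 = 420/13.
New quantity: Q = 177 − 3(459/13) = 924/13.
Buyer burden = 459/13 − 438/13 = 21/13; seller burden = 438/13 − 420/13 = 18/13.

Buyers bear 21/13, sellers bear 18/13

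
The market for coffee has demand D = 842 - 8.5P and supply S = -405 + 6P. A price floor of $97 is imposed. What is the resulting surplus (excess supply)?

Equilibrium price would be P* = 86, so the floor at 97 binds.
At P = 97: D = 17.5, S = 177.
Surplus = 177 − 17.5 = 159.5.

Surplus = 159.5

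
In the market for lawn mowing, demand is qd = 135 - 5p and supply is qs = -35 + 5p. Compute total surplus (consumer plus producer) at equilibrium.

Total surplus = 500

Equilibrium: 135 - 5p = -35 + 5p gives p* = 17, q* = 50.
Demand choke price: p = 27; supply starts at p = 7.
CS = ½(27 − 17)(50) = 250; PS = ½(17 − 7)(50) = 250.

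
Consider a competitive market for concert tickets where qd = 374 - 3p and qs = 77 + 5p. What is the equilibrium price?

Set qd = qs: 374 - 3p = 77 + 5p.
297 = 8p, so p* = 37.125.
q* = 374 − 3(37.125) = 262.625.

p* = 37.125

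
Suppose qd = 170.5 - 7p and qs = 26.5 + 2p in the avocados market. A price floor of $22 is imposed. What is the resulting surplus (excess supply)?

Surplus = 54

Equilibrium price would be p* = 16, so the floor at 22 binds.
At p = 22: qd = 16.5, qs = 70.5.
Surplus = 70.5 − 16.5 = 54.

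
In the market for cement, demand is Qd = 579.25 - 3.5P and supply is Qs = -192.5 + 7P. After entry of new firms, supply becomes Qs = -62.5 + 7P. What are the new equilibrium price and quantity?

Original equilibrium: P* = 73.5, Q* = 322.
New equilibrium: 579.25 - 3.5P = -62.5 + 7P, so 641.75 = 10.5P and P' = 2567/42; Q' = 579.25 − 3.5(2567/42) = 1096/3.

P' = 2567/42, Q' = 1096/3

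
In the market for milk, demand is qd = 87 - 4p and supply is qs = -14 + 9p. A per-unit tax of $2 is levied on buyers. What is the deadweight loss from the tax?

Deadweight loss = 72/13

Pre-tax equilibrium: p* = 101/13, q* = 727/13.
Tax on buyers shifts demand to qd = 87 − 4(p + 2) = 79 - 4p.
79 - 4p = -14 + 9p gives seller price ps = 93/13; buyers pay pb = 93/13 + 2 = 119/13.
New quantity: q = 87 − 4(119/13) = 655/13.
DWL = ½ × 2 × (727/13 − 655/13) = 72/13.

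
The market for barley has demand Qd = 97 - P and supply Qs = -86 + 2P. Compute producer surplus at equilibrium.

Equilibrium: 97 - P = -86 + 2P gives P* = 61, Q* = 36.
Supply starts at P = 43 (where Qs = 0).
PS = ½(61 − 43)(36) = 324.

Producer surplus = 324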